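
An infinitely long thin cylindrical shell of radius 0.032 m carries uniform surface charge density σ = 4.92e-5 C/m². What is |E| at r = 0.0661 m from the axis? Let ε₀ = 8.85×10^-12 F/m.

Coaxial Gaussian cylinder, radius r = 0.0661 m, length L (r > 0.032 m).
The whole shell is enclosed: λ_enc = σ·2πR = (4.92×10^-5)·2π·(0.032) = 9.892×10^-6 C/m.
Gauss's law: E·2πrL = λ_enc L/ε₀.
E = |λ_enc|/(2πε₀r) = (9.892×10^-6)/(2π·8.85×10^-12·0.0661) = 2.69×10^6 N/C.

E = 2.69e6 N/C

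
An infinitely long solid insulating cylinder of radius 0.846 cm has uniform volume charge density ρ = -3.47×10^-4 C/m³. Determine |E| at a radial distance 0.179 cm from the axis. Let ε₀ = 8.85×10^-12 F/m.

Coaxial Gaussian cylinder, radius r = 0.179 cm, length L (r < R).
Charge inside radius r per length L is ρ·πr²·L, so λ_enc = ρπr² = -3.493×10^-9 C/m.
By Gauss's law (flux through the curved wall only), E·2πrL = λ_enc L/ε₀.
E = |λ_enc|/(2πε₀r) = (3.493e-9)/(2π·8.85×10^-12·0.00179) = 3.51×10^4 N/C.

E = 3.51×10^4 N/C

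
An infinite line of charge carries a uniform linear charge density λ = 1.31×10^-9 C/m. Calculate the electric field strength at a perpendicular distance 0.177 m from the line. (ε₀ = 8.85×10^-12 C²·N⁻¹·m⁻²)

|E| ≈ 133 N/C

Coaxial Gaussian cylinder, radius r = 0.177 m, length L.
Q_enc = λL, so λ_enc = 1.31×10^-9 C/m.
Since E is radial and uniform over the curved surface, Φ = E·2πrL = Q_enc/ε₀ = λ_enc L/ε₀.
E = |λ_enc|/(2πε₀r) = (1.31×10^-9)/(2π·8.85×10^-12·0.177) = 133 N/C.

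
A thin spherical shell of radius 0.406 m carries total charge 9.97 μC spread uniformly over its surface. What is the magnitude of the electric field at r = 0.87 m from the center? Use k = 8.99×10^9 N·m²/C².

Take a concentric spherical Gaussian surface of radius r = 0.87 m (r > 0.406 m).
The entire shell is enclosed: Q_enc = 9.97×10^-6 C.
Applying ∮E·dA = Q_enc/ε₀ with Φ = E(4πr²):
E = k|Q_enc|/r² = (8.99×10^9)(9.97e-6)/(0.87)² = 1.18×10^5 N/C.

1.18×10^5 N/C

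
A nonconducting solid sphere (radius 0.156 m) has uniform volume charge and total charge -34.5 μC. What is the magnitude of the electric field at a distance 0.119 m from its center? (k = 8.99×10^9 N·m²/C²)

Symmetry ⇒ E = E(r) r̂. Gaussian sphere of radius r = 0.119 m (r < R).
For a uniform sphere the enclosed fraction is (r/R)³, so Q_enc = (-34.5 μC)(0.119/0.156)³ = -1.531×10^-5 C.
Since E is radial and uniform over the Gaussian sphere, Φ = E·4πr² = Q_enc/ε₀.
E = k|Q_enc|/r² = (8.99×10^9)(1.531e-5)/(0.119)² = 9.72×10^6 N/C.

E ≈ 9.72×10^6 V/m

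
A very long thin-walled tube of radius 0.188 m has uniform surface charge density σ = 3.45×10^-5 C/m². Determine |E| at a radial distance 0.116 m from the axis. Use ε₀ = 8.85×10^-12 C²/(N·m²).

Take a coaxial cylindrical Gaussian surface of radius r = 0.116 m and length L (r < 0.188 m, inside the shell).
No charge is enclosed, so Gauss's law gives E·2πrL = 0 ⇒ E = 0.

E = 0 (no enclosed charge)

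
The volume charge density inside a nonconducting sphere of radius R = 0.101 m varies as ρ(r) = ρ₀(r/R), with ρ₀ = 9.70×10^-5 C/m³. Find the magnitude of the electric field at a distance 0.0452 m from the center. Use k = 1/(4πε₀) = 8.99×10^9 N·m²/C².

Use a concentric Gaussian sphere at r = 0.0452 m (r < R).
Q_enc = ∫₀^r ρ(r')·4πr'² dr' = (4πρ₀/R) ∫₀^r r'^3 dr' = 4πρ₀ r^4/(4·R) = 1.259×10^-8 C.
Applying ∮E·dA = Q_enc/ε₀ with Φ = E(4πr²):
E = k|Q_enc|/r² = (8.99×10^9)(1.259e-8)/(0.0452)² = 5.54e4 N/C.

E = 5.54×10^4 V/m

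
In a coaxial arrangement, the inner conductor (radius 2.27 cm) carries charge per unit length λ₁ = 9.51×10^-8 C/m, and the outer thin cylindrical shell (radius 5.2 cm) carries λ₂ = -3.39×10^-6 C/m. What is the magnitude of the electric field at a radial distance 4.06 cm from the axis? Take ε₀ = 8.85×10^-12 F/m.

By cylindrical symmetry E is radial; use a coaxial Gaussian cylinder of radius 4.06 cm and length L (between the conductors, 2.27 cm < r < 5.2 cm).
The shell at 5.2 cm lies outside the Gaussian surface, so λ_enc = λ₁ = 9.51e-8 C/m.
By Gauss's law (flux through the curved wall only), E·2πrL = λ_enc L/ε₀.
E = |λ_enc|/(2πε₀r) = (9.51e-8)/(2π·8.85×10^-12·0.0406) = 4.21e4 N/C.

4.21×10^4 N/C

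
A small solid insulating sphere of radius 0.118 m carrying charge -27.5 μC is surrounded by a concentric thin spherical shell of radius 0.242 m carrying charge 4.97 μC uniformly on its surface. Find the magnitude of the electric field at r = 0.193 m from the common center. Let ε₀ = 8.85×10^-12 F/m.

Take a concentric spherical Gaussian surface of radius r = 0.193 m (between the bodies, 0.118 m < r < 0.242 m).
Only the inner charge is enclosed; the outer shell contributes nothing inside itself. Q_enc = -27.5 μC = -2.75e-5 C.
By Gauss's law, ∮E·dA = E·4πr² = Q_enc/ε₀.
E = |Q_enc|/(4πε₀r²) = (2.75e-5)/(4π·8.85×10^-12·(0.193)²) = 6.64e6 N/C.

E = 6.64×10^6 V/m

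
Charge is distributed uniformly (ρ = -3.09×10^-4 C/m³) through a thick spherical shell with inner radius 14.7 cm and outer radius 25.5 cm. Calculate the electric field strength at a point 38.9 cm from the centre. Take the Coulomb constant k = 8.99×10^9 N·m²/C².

|E| ≈ 1.03×10^6 N/C

Use a concentric Gaussian sphere at r = 38.9 cm (r > 25.5 cm, enclosing the whole shell).
Q_enc = ρ·(4π/3)(b³ − a³) = (-3.09e-4)·(4π/3)·((0.255)³ − (0.147)³) = -1.735e-5 C.
By Gauss's law, ∮E·dA = E·4πr² = Q_enc/ε₀.
E = k|Q_enc|/r² = (8.99×10^9)(1.735×10^-5)/(0.389)² = 1.03×10^6 N/C.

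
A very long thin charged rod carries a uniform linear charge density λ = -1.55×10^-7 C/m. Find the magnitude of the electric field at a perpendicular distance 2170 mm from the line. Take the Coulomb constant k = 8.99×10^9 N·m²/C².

Coaxial Gaussian cylinder, radius r = 2170 mm, length L.
Q_enc = λL, so λ_enc = -1.55×10^-7 C/m.
Gauss's law: E·2πrL = λ_enc L/ε₀.
E = 2k|λ_enc|/r = 2(8.99×10^9)(1.55×10^-7)/(2.17) = 1.28×10^3 N/C.

|E| ≈ 1.28×10^3 N/C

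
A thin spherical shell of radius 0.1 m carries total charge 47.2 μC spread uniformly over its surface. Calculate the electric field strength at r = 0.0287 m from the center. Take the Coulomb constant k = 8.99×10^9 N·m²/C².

E = 0 (no enclosed charge)

By spherical symmetry E is radial; choose a Gaussian sphere of radius r = 0.0287 m (inside the shell, r < 0.1 m).
All the charge is outside the Gaussian surface: Q_enc = 0, hence E = 0 everywhere inside the shell.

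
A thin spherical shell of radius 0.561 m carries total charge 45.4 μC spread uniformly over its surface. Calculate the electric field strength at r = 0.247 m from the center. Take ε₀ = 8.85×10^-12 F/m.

E = 0 (no enclosed charge)

By spherical symmetry E is radial; choose a Gaussian sphere of radius r = 0.247 m (inside the shell, r < 0.561 m).
All the charge is outside the Gaussian surface: Q_enc = 0, hence E = 0 everywhere inside the shell.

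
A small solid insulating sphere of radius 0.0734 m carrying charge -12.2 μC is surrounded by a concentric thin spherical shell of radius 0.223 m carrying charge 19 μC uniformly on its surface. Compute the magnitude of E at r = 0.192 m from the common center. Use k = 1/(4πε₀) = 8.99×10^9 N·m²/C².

E = 2.98e6 V/m

Use a concentric Gaussian sphere at r = 0.192 m (between the bodies, 0.0734 m < r < 0.223 m).
Only the inner charge is enclosed; the outer shell contributes nothing inside itself. Q_enc = -12.2 μC = -1.22×10^-5 C.
Applying ∮E·dA = Q_enc/ε₀ with Φ = E(4πr²):
E = k|Q_enc|/r² = (8.99×10^9)(1.22×10^-5)/(0.192)² = 2.98e6 N/C.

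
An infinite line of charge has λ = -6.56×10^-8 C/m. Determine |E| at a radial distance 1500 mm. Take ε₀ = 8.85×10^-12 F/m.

Take a coaxial cylindrical Gaussian surface of radius r = 1500 mm and length L.
Q_enc = λL, so λ_enc = -6.56×10^-8 C/m.
Gauss's law: E·2πrL = λ_enc L/ε₀.
E = |λ_enc|/(2πε₀r) = (6.56×10^-8)/(2π·8.85×10^-12·1.5) = 786 N/C.

E = 786 N/C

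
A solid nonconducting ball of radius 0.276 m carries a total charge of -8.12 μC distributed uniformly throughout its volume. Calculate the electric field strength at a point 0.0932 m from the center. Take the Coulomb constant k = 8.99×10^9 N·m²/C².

3.24×10^5 N/C

Take a concentric spherical Gaussian surface of radius r = 0.0932 m (r < R).
For a uniform sphere the enclosed fraction is (r/R)³, so Q_enc = (-8.12 μC)(0.0932/0.276)³ = -3.127×10^-7 C.
By Gauss's law, ∮E·dA = E·4πr² = Q_enc/ε₀.
E = k|Q_enc|/r² = (8.99×10^9)(3.127e-7)/(0.0932)² = 3.24×10^5 N/C.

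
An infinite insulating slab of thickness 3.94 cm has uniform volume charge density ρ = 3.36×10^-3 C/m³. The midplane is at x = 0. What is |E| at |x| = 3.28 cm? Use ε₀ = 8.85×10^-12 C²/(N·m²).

The point |x| = 3.28 cm lies outside the slab (half-thickness 0.0197 m). A symmetric pillbox spanning the full slab encloses Q_enc = ρ·d·A.
Flux = 2EA ⇒ E = |ρ|d/(2ε₀), independent of distance outside.
E = (3.36×10^-3)(0.0394)/(2·8.85×10^-12) = 7.48×10^6 N/C.

|E| ≈ 7.48×10^6 V/m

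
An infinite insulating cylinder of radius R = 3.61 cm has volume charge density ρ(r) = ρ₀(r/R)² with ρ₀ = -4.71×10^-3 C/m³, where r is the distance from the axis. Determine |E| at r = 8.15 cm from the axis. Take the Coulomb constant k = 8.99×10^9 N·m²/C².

By cylindrical symmetry E is radial; use a coaxial Gaussian cylinder of radius 8.15 cm and length L (r > R, full charge per length enclosed).
λ_enc = 2π ∫₀^R ρ₀(r'/R)^2 r' dr' = 2πρ₀R²/4 = -9.642×10^-6 C/m.
Applying ∮E·dA = Q_enc/ε₀ with the end caps contributing no flux:
E = 2k|λ_enc|/r = 2(8.99×10^9)(9.642e-6)/(0.0815) = 2.13×10^6 N/C.

E ≈ 2.13×10^6 V/m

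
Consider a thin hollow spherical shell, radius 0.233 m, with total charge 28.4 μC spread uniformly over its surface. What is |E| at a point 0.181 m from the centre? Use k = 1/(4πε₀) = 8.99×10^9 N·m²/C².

E = 0

Take a concentric spherical Gaussian surface of radius r = 0.181 m (inside the shell, r < 0.233 m).
No charge lies within this surface, so Q_enc = 0 and Gauss's law gives E·4πr² = 0 ⇒ E = 0.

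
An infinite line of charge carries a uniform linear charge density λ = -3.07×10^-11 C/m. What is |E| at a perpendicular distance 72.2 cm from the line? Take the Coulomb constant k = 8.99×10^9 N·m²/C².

|E| ≈ 0.765 N/C

Take a coaxial cylindrical Gaussian surface of radius r = 72.2 cm and length L.
Q_enc = λL, so λ_enc = -3.07×10^-11 C/m.
By Gauss's law (flux through the curved wall only), E·2πrL = λ_enc L/ε₀.
E = 2k|λ_enc|/r = 2(8.99×10^9)(3.07×10^-11)/(0.722) = 0.765 N/C.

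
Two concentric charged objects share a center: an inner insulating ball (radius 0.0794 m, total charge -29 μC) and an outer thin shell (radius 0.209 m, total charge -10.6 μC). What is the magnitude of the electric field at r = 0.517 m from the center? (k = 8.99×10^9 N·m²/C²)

|E| = 1.33×10^6 V/m

Symmetry ⇒ E = E(r) r̂. Gaussian sphere of radius r = 0.517 m (r > 0.209 m, enclosing both).
Q_enc = (-29 μC) + (-10.6 μC) = -3.96e-5 C.
Gauss's law: E·4πr² = Q_enc/ε₀.
E = k|Q_enc|/r² = (8.99×10^9)(3.96×10^-5)/(0.517)² = 1.33×10^6 N/C.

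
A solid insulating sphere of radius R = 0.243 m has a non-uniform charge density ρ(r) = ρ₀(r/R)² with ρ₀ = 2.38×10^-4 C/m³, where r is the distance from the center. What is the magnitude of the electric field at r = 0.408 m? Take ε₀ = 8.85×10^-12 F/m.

By spherical symmetry E is radial; choose a Gaussian sphere of radius r = 0.408 m (r > R, all charge enclosed).
Q_enc = 4π ∫₀^R ρ₀(r'/R)^2 r'² dr' = 4πρ₀R³/5 = 8.583×10^-6 C.
Gauss's law: E·4πr² = Q_enc/ε₀.
E = |Q_enc|/(4πε₀r²) = (8.583×10^-6)/(4π·8.85×10^-12·(0.408)²) = 4.64×10^5 N/C.

E = 4.64e5 V/m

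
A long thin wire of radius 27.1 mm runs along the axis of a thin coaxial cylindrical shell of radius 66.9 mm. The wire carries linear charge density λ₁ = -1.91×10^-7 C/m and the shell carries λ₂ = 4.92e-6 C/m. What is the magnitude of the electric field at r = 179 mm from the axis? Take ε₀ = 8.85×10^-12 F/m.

E = 4.75e5 N/C

Choose a coaxial cylinder of radius r = 179 mm (arbitrary length L) as the Gaussian surface (r > 66.9 mm, enclosing both).
λ_enc = λ₁ + λ₂ = (-1.91×10^-7) + (4.92e-6) = 4.729e-6 C/m.
Gauss's law: E·2πrL = λ_enc L/ε₀.
E = |λ_enc|/(2πε₀r) = (4.729×10^-6)/(2π·8.85×10^-12·0.179) = 4.75×10^5 N/C.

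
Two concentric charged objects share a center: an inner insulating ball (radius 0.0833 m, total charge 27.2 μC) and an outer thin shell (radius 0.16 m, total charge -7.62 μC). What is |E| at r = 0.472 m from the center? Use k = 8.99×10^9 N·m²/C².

7.90×10^5 N/C

By spherical symmetry E is radial; choose a Gaussian sphere of radius r = 0.472 m (r > 0.16 m, enclosing both).
Q_enc = (27.2 μC) + (-7.62 μC) = 1.958×10^-5 C.
Gauss's law: E·4πr² = Q_enc/ε₀.
E = k|Q_enc|/r² = (8.99×10^9)(1.958×10^-5)/(0.472)² = 7.90×10^5 N/C.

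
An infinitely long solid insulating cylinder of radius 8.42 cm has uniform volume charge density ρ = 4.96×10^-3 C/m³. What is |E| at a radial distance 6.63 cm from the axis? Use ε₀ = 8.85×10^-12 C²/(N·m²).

By cylindrical symmetry E is radial; use a coaxial Gaussian cylinder of radius 6.63 cm and length L (r < R).
Charge inside radius r per length L is ρ·πr²·L, so λ_enc = ρπr² = 6.849e-5 C/m.
Since E is radial and uniform over the curved surface, Φ = E·2πrL = Q_enc/ε₀ = λ_enc L/ε₀.
E = |λ_enc|/(2πε₀r) = (6.849×10^-5)/(2π·8.85×10^-12·0.0663) = 1.86×10^7 N/C.

1.86×10^7 V/m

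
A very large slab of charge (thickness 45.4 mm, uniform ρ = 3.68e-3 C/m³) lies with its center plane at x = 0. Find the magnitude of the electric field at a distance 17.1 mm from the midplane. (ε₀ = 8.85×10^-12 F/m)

By symmetry E is perpendicular to the slab. A Gaussian pillbox from −17.1 mm to +17.1 mm (face area A) lies entirely within the slab.
Q_enc = ρ·(2x)·A and flux = 2EA, so 2EA = 2ρxA/ε₀ ⇒ E = |ρ|x/ε₀.
E = (3.68×10^-3)(0.0171)/(8.85×10^-12) = 7.11×10^6 N/C.

7.11e6 N/C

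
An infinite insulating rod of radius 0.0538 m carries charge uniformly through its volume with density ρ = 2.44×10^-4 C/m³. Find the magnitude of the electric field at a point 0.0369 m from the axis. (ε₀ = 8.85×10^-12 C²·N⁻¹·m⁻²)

|E| ≈ 5.09×10^5 N/C

Coaxial Gaussian cylinder, radius r = 0.0369 m, length L (r < R).
Charge inside radius r per length L is ρ·πr²·L, so λ_enc = ρπr² = 1.044×10^-6 C/m.
Applying ∮E·dA = Q_enc/ε₀ with the end caps contributing no flux:
E = |λ_enc|/(2πε₀r) = (1.044e-6)/(2π·8.85×10^-12·0.0369) = 5.09×10^5 N/C.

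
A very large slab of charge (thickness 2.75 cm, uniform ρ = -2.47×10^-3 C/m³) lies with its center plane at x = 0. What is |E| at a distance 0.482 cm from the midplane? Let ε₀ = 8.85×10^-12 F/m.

1.35e6 V/m

By symmetry E is perpendicular to the slab. A Gaussian pillbox from −0.482 cm to +0.482 cm (face area A) lies entirely within the slab.
Q_enc = ρ·(2x)·A and flux = 2EA, so 2EA = 2ρxA/ε₀ ⇒ E = |ρ|x/ε₀.
E = (2.47×10^-3)(0.00482)/(8.85×10^-12) = 1.35×10^6 N/C.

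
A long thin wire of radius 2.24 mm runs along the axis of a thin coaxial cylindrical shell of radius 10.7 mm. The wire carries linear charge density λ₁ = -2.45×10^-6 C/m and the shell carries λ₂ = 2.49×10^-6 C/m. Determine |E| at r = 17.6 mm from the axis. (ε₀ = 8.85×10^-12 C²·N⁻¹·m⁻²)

E = 4.09e4 N/C

By cylindrical symmetry E is radial; use a coaxial Gaussian cylinder of radius 17.6 mm and length L (r > 10.7 mm, enclosing both).
λ_enc = λ₁ + λ₂ = (-2.45e-6) + (2.49×10^-6) = 4.00e-8 C/m.
Gauss's law: E·2πrL = λ_enc L/ε₀.
E = |λ_enc|/(2πε₀r) = (4.00×10^-8)/(2π·8.85×10^-12·0.0176) = 4.09e4 N/C.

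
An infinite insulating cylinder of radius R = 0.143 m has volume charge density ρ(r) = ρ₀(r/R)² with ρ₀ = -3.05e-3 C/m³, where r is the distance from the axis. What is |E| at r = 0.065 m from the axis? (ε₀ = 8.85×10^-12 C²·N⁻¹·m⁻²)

Choose a coaxial cylinder of radius r = 0.065 m (arbitrary length L) as the Gaussian surface (r < R).
λ_enc = ∫₀^r ρ(r')·2πr' dr' = (2πρ₀/R²)·r^4/4 = -4.182×10^-6 C/m.
Gauss's law: E·2πrL = λ_enc L/ε₀.
E = |λ_enc|/(2πε₀r) = (4.182e-6)/(2π·8.85×10^-12·0.065) = 1.16×10^6 N/C.

E ≈ 1.16×10^6 V/m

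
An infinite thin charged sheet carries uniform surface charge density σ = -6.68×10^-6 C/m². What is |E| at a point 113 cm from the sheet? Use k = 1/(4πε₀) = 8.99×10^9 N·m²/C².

Choose a cylindrical pillbox piercing the sheet, end faces (area A) parallel to it.
Only the two end caps contribute flux: Φ = 2EA. With Q_enc = σA, Gauss's law gives E = |σ|/(2ε₀).
E = 2πk|σ| = 2π(8.99×10^9)(6.68e-6) = 3.77×10^5 N/C.

|E| ≈ 3.77e5 N/C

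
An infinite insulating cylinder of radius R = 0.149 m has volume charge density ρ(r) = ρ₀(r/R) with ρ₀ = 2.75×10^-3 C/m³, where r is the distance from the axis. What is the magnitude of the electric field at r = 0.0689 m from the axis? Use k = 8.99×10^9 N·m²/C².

E = 3.30×10^6 N/C

Take a coaxial cylindrical Gaussian surface of radius r = 0.0689 m and length L (r < R).
λ_enc = ∫₀^r ρ(r')·2πr' dr' = (2πρ₀/R)·r^3/3 = 1.264e-5 C/m.
Applying ∮E·dA = Q_enc/ε₀ with the end caps contributing no flux:
E = 2k|λ_enc|/r = 2(8.99×10^9)(1.264×10^-5)/(0.0689) = 3.30e6 N/C.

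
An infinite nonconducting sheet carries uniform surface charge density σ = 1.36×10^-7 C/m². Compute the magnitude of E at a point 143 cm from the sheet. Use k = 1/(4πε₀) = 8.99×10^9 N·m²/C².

7.68e3 N/C

By planar symmetry E is perpendicular to the sheet and uniform; use a Gaussian pillbox with flat faces of area A on each side of the sheet.
Only the two end caps contribute flux: Φ = 2EA. With Q_enc = σA, Gauss's law gives E = |σ|/(2ε₀).
E = 2πk|σ| = 2π(8.99×10^9)(1.36×10^-7) = 7.68×10^3 N/C.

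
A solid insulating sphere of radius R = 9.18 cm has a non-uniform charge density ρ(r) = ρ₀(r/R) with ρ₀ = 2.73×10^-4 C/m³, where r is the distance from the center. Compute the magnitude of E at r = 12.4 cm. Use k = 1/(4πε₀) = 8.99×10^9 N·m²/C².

|E| = 3.88×10^5 N/C

Take a concentric spherical Gaussian surface of radius r = 12.4 cm (r > R, all charge enclosed).
Q_enc = 4π ∫₀^R ρ₀(r'/R)^1 r'² dr' = 4πρ₀R³/4 = 6.635×10^-7 C.
Gauss's law: E·4πr² = Q_enc/ε₀.
E = k|Q_enc|/r² = (8.99×10^9)(6.635e-7)/(0.124)² = 3.88×10^5 N/C.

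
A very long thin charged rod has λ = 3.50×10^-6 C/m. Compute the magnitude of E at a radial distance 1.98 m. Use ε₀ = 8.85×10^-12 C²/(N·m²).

|E| = 3.18×10^4 N/C

Coaxial Gaussian cylinder, radius r = 1.98 m, length L.
Q_enc = λL, so λ_enc = 3.50×10^-6 C/m.
Gauss's law: E·2πrL = λ_enc L/ε₀.
E = |λ_enc|/(2πε₀r) = (3.50e-6)/(2π·8.85×10^-12·1.98) = 3.18e4 N/C.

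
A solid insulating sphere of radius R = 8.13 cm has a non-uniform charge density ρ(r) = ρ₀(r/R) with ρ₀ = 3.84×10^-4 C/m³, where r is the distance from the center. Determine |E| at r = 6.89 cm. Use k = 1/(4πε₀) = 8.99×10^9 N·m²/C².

|E| ≈ 6.33×10^5 N/C

Symmetry ⇒ E = E(r) r̂. Gaussian sphere of radius r = 6.89 cm (r < R).
Integrate the density: Q_enc = 4π ∫₀^r ρ₀(r'/R)^1 r'² dr' = 4πρ₀ r^4/(4·R) = 3.344×10^-7 C.
Gauss's law: E·4πr² = Q_enc/ε₀.
E = k|Q_enc|/r² = (8.99×10^9)(3.344e-7)/(0.0689)² = 6.33×10^5 N/C.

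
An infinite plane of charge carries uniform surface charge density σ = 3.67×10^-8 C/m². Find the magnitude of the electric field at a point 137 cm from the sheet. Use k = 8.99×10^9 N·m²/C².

|E| = 2.07×10^3 N/C

The symmetry is planar: E is normal to the sheet and the same magnitude on both sides. Take a pillbox straddling the sheet with end-cap area A.
Only the two end caps contribute flux: Φ = 2EA. With Q_enc = σA, Gauss's law gives E = |σ|/(2ε₀).
E = 2πk|σ| = 2π(8.99×10^9)(3.67×10^-8) = 2.07×10^3 N/C.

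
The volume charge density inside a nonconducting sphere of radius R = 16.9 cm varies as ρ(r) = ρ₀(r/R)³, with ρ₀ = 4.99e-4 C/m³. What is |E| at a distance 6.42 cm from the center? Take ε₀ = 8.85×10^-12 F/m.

Take a concentric spherical Gaussian surface of radius r = 6.42 cm (r < R).
Integrate the density: Q_enc = 4π ∫₀^r ρ₀(r'/R)^3 r'² dr' = 4πρ₀ r^6/(6·R³) = 1.516e-8 C.
Since E is radial and uniform over the Gaussian sphere, Φ = E·4πr² = Q_enc/ε₀.
E = |Q_enc|/(4πε₀r²) = (1.516×10^-8)/(4π·8.85×10^-12·(0.0642)²) = 3.31e4 N/C.

|E| = 3.31×10^4 N/C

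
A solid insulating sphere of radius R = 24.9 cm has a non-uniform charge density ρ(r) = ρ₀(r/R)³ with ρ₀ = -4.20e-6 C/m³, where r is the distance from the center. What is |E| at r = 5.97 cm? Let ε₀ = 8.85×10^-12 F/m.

65.1 V/m

Use a concentric Gaussian sphere at r = 5.97 cm (r < R).
Q_enc = ∫₀^r ρ(r')·4πr'² dr' = (4πρ₀/R³) ∫₀^r r'^5 dr' = 4πρ₀ r^6/(6·R³) = -2.58e-11 C.
Gauss's law: E·4πr² = Q_enc/ε₀.
E = |Q_enc|/(4πε₀r²) = (2.58×10^-11)/(4π·8.85×10^-12·(0.0597)²) = 65.1 N/C.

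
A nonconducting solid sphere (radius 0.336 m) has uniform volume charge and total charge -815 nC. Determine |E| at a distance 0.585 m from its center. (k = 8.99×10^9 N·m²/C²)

E = 2.14×10^4 N/C

Use a concentric Gaussian sphere at r = 0.585 m (r > R, so the entire charge is enclosed).
Q_enc = -815 nC = -8.15e-7 C.
Since E is radial and uniform over the Gaussian sphere, Φ = E·4πr² = Q_enc/ε₀.
E = k|Q_enc|/r² = (8.99×10^9)(8.15e-7)/(0.585)² = 2.14×10^4 N/C.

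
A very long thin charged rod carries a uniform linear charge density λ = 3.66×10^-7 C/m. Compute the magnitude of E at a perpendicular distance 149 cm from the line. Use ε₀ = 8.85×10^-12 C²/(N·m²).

Coaxial Gaussian cylinder, radius r = 149 cm, length L.
Q_enc = λL, so λ_enc = 3.66×10^-7 C/m.
By Gauss's law (flux through the curved wall only), E·2πrL = λ_enc L/ε₀.
E = |λ_enc|/(2πε₀r) = (3.66×10^-7)/(2π·8.85×10^-12·1.49) = 4.42e3 N/C.

|E| ≈ 4.42×10^3 V/m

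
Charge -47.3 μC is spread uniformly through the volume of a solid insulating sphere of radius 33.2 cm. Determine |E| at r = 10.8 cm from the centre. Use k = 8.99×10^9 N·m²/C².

Symmetry ⇒ E = E(r) r̂. Gaussian sphere of radius r = 10.8 cm (r < R).
For a uniform sphere the enclosed fraction is (r/R)³, so Q_enc = (-47.3 μC)(0.108/0.332)³ = -1.628e-6 C.
By Gauss's law, ∮E·dA = E·4πr² = Q_enc/ε₀.
E = k|Q_enc|/r² = (8.99×10^9)(1.628×10^-6)/(0.108)² = 1.25e6 N/C.

1.25×10^6 N/C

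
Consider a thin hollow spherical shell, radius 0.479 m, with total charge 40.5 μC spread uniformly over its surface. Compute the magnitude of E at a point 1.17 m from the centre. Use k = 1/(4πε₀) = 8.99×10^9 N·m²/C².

Use a concentric Gaussian sphere at r = 1.17 m (r > 0.479 m).
The entire shell is enclosed: Q_enc = 4.05×10^-5 C.
Gauss's law: E·4πr² = Q_enc/ε₀.
E = k|Q_enc|/r² = (8.99×10^9)(4.05×10^-5)/(1.17)² = 2.66×10^5 N/C.

2.66×10^5 N/C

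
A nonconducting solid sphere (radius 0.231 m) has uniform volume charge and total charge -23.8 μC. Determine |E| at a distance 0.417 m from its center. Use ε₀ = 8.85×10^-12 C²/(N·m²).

1.23e6 N/C

Take a concentric spherical Gaussian surface of radius r = 0.417 m (r > R, so the entire charge is enclosed).
Q_enc = -23.8 μC = -2.38×10^-5 C.
Applying ∮E·dA = Q_enc/ε₀ with Φ = E(4πr²):
E = |Q_enc|/(4πε₀r²) = (2.38e-5)/(4π·8.85×10^-12·(0.417)²) = 1.23×10^6 N/C.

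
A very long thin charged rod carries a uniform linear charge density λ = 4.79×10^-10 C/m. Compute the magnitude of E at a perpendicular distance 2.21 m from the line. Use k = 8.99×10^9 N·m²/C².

|E| = 3.9 V/m

Coaxial Gaussian cylinder, radius r = 2.21 m, length L.
Q_enc = λL, so λ_enc = 4.79×10^-10 C/m.
By Gauss's law (flux through the curved wall only), E·2πrL = λ_enc L/ε₀.
E = 2k|λ_enc|/r = 2(8.99×10^9)(4.79×10^-10)/(2.21) = 3.9 N/C.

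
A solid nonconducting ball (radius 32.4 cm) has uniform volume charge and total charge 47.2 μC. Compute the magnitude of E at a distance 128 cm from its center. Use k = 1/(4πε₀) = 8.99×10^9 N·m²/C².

E ≈ 2.59e5 N/C

Take a concentric spherical Gaussian surface of radius r = 128 cm (r > R, so the entire charge is enclosed).
Q_enc = 47.2 μC = 4.72×10^-5 C.
Applying ∮E·dA = Q_enc/ε₀ with Φ = E(4πr²):
E = k|Q_enc|/r² = (8.99×10^9)(4.72×10^-5)/(1.28)² = 2.59×10^5 N/C.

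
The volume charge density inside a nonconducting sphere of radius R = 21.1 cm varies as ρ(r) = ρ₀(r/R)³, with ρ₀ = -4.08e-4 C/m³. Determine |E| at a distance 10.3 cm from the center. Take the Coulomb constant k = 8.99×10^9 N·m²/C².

9.20×10^4 N/C

By spherical symmetry E is radial; choose a Gaussian sphere of radius r = 10.3 cm (r < R).
Q_enc = ∫₀^r ρ(r')·4πr'² dr' = (4πρ₀/R³) ∫₀^r r'^5 dr' = 4πρ₀ r^6/(6·R³) = -1.086×10^-7 C.
Applying ∮E·dA = Q_enc/ε₀ with Φ = E(4πr²):
E = k|Q_enc|/r² = (8.99×10^9)(1.086×10^-7)/(0.103)² = 9.20×10^4 N/C.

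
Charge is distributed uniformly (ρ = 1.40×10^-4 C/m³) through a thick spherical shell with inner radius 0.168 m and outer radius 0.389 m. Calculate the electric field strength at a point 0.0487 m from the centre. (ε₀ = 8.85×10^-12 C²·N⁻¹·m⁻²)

E = 0 (no enclosed charge)

Symmetry ⇒ E = E(r) r̂. Gaussian sphere of radius r = 0.0487 m (r < 0.168 m, inside the empty cavity).
No charge is enclosed, so by Gauss's law E·4πr² = 0 ⇒ E = 0.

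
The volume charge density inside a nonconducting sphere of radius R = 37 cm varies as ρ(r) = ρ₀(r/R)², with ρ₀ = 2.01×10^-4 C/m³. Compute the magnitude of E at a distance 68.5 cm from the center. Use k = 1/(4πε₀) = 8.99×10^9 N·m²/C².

E ≈ 4.90×10^5 N/C

Symmetry ⇒ E = E(r) r̂. Gaussian sphere of radius r = 68.5 cm (r > R, all charge enclosed).
Q_enc = 4π ∫₀^R ρ₀(r'/R)^2 r'² dr' = 4πρ₀R³/5 = 2.559×10^-5 C.
Since E is radial and uniform over the Gaussian sphere, Φ = E·4πr² = Q_enc/ε₀.
E = k|Q_enc|/r² = (8.99×10^9)(2.559e-5)/(0.685)² = 4.90×10^5 N/C.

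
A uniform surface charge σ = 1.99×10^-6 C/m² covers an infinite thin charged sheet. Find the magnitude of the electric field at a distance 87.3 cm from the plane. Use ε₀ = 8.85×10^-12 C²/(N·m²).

|E| ≈ 1.12×10^5 N/C

Choose a cylindrical pillbox piercing the sheet, end faces (area A) parallel to it.
Flux Φ = 2EA and Q_enc = σA, so 2EA = σA/ε₀ ⇒ E = |σ|/(2ε₀), independent of distance.
E = |σ|/(2ε₀) = (1.99×10^-6)/(2·8.85×10^-12) = 1.12e5 N/C.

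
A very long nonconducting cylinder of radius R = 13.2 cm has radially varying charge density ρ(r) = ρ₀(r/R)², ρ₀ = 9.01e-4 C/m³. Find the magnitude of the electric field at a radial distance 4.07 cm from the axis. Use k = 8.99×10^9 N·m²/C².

Coaxial Gaussian cylinder, radius r = 4.07 cm, length L (r < R).
λ_enc = ∫₀^r ρ(r')·2πr' dr' = (2πρ₀/R²)·r^4/4 = 2.229×10^-7 C/m.
Applying ∮E·dA = Q_enc/ε₀ with the end caps contributing no flux:
E = 2k|λ_enc|/r = 2(8.99×10^9)(2.229×10^-7)/(0.0407) = 9.85×10^4 N/C.

|E| = 9.85×10^4 N/C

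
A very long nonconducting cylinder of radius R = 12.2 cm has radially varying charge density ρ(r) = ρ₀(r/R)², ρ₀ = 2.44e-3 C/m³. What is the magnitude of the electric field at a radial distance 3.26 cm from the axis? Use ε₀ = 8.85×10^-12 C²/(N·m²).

1.60e5 N/C

Take a coaxial cylindrical Gaussian surface of radius r = 3.26 cm and length L (r < R).
λ_enc = ∫₀^r ρ(r')·2πr' dr' = (2πρ₀/R²)·r^4/4 = 2.908e-7 C/m.
By Gauss's law (flux through the curved wall only), E·2πrL = λ_enc L/ε₀.
E = |λ_enc|/(2πε₀r) = (2.908e-7)/(2π·8.85×10^-12·0.0326) = 1.60×10^5 N/C.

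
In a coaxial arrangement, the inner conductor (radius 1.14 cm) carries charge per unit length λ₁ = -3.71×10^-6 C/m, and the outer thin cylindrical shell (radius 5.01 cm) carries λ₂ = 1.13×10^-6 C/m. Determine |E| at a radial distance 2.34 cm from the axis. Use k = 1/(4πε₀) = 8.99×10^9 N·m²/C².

|E| = 2.85×10^6 N/C

By cylindrical symmetry E is radial; use a coaxial Gaussian cylinder of radius 2.34 cm and length L (between the conductors, 1.14 cm < r < 5.01 cm).
The shell at 5.01 cm lies outside the Gaussian surface, so λ_enc = λ₁ = -3.71×10^-6 C/m.
Since E is radial and uniform over the curved surface, Φ = E·2πrL = Q_enc/ε₀ = λ_enc L/ε₀.
E = 2k|λ_enc|/r = 2(8.99×10^9)(3.71×10^-6)/(0.0234) = 2.85e6 N/C.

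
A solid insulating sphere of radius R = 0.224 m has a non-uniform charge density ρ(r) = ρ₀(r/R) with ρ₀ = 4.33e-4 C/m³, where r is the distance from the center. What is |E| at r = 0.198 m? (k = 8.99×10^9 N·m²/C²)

|E| = 2.14×10^6 N/C

Use a concentric Gaussian sphere at r = 0.198 m (r < R).
Q_enc = ∫₀^r ρ(r')·4πr'² dr' = (4πρ₀/R) ∫₀^r r'^3 dr' = 4πρ₀ r^4/(4·R) = 9.334×10^-6 C.
By Gauss's law, ∮E·dA = E·4πr² = Q_enc/ε₀.
E = k|Q_enc|/r² = (8.99×10^9)(9.334e-6)/(0.198)² = 2.14×10^6 N/C.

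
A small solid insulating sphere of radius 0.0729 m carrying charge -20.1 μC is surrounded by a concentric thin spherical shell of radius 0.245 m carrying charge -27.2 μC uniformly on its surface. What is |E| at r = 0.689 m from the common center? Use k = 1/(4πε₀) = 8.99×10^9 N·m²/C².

By spherical symmetry E is radial; choose a Gaussian sphere of radius r = 0.689 m (r > 0.245 m, enclosing both).
Q_enc = (-20.1 μC) + (-27.2 μC) = -4.73×10^-5 C.
By Gauss's law, ∮E·dA = E·4πr² = Q_enc/ε₀.
E = k|Q_enc|/r² = (8.99×10^9)(4.73×10^-5)/(0.689)² = 8.96×10^5 N/C.

E ≈ 8.96e5 N/C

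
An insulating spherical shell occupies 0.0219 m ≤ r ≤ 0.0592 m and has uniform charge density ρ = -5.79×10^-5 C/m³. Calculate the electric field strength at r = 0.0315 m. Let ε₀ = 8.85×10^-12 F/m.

|E| = 4.56e4 V/m

By spherical symmetry E is radial; choose a Gaussian sphere of radius r = 0.0315 m (within the shell material, 0.0219 m < r < 0.0592 m).
Only the shell between 0.0219 m and r is enclosed: Q_enc = ρ·(4π/3)(r³ − a³) = (-5.79e-5)·(4π/3)·((0.0315)³ − (0.0219)³) = -5.033e-9 C.
Applying ∮E·dA = Q_enc/ε₀ with Φ = E(4πr²):
E = |Q_enc|/(4πε₀r²) = (5.033×10^-9)/(4π·8.85×10^-12·(0.0315)²) = 4.56e4 N/C.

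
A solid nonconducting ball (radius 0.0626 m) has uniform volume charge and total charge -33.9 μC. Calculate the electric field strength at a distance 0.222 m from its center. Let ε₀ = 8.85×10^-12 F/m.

Use a concentric Gaussian sphere at r = 0.222 m (r > R, so the entire charge is enclosed).
Q_enc = -33.9 μC = -3.39×10^-5 C.
Since E is radial and uniform over the Gaussian sphere, Φ = E·4πr² = Q_enc/ε₀.
E = |Q_enc|/(4πε₀r²) = (3.39×10^-5)/(4π·8.85×10^-12·(0.222)²) = 6.19×10^6 N/C.

E = 6.19×10^6 N/C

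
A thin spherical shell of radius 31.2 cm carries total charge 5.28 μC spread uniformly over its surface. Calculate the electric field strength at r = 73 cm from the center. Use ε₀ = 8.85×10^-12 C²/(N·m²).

Symmetry ⇒ E = E(r) r̂. Gaussian sphere of radius r = 73 cm (r > 31.2 cm).
The entire shell is enclosed: Q_enc = 5.28e-6 C.
Since E is radial and uniform over the Gaussian sphere, Φ = E·4πr² = Q_enc/ε₀.
E = |Q_enc|/(4πε₀r²) = (5.28×10^-6)/(4π·8.85×10^-12·(0.73)²) = 8.91×10^4 N/C.

E ≈ 8.91e4 N/C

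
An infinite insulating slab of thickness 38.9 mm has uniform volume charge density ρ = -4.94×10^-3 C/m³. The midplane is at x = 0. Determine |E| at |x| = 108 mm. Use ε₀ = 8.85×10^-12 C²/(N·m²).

The point |x| = 108 mm lies outside the slab (half-thickness 0.01945 m). A symmetric pillbox spanning the full slab encloses Q_enc = ρ·d·A.
Flux = 2EA ⇒ E = |ρ|d/(2ε₀), independent of distance outside.
E = (4.94×10^-3)(0.0389)/(2·8.85×10^-12) = 1.09×10^7 N/C.

|E| ≈ 1.09e7 N/C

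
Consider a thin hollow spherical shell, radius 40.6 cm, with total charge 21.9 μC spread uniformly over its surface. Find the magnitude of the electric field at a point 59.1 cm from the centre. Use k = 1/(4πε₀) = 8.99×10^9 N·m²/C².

|E| = 5.64e5 V/m

Take a concentric spherical Gaussian surface of radius r = 59.1 cm (r > 40.6 cm).
The entire shell is enclosed: Q_enc = 2.19×10^-5 C.
By Gauss's law, ∮E·dA = E·4πr² = Q_enc/ε₀.
E = k|Q_enc|/r² = (8.99×10^9)(2.19×10^-5)/(0.591)² = 5.64×10^5 N/C.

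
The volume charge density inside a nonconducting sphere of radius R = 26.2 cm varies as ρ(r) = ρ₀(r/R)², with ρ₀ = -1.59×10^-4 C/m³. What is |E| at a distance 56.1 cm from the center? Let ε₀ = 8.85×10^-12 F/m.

|E| ≈ 2.05e5 N/C

Take a concentric spherical Gaussian surface of radius r = 56.1 cm (r > R, all charge enclosed).
Q_enc = 4π ∫₀^R ρ₀(r'/R)^2 r'² dr' = 4πρ₀R³/5 = -7.187×10^-6 C.
By Gauss's law, ∮E·dA = E·4πr² = Q_enc/ε₀.
E = |Q_enc|/(4πε₀r²) = (7.187e-6)/(4π·8.85×10^-12·(0.561)²) = 2.05×10^5 N/C.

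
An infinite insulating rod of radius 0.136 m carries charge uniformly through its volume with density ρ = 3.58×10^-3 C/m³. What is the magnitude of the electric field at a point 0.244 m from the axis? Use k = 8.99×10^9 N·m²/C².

Coaxial Gaussian cylinder, radius r = 0.244 m, length L (r > 0.136 m, full cross-section enclosed).
λ_enc = ρ·πR² = (3.58e-3)π(0.136)² = 2.08×10^-4 C/m.
Since E is radial and uniform over the curved surface, Φ = E·2πrL = Q_enc/ε₀ = λ_enc L/ε₀.
E = 2k|λ_enc|/r = 2(8.99×10^9)(2.08×10^-4)/(0.244) = 1.53e7 N/C.

E ≈ 1.53×10^7 V/m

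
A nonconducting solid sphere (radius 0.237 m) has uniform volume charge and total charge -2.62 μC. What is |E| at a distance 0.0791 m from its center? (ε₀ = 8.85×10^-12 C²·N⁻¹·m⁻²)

By spherical symmetry E is radial; choose a Gaussian sphere of radius r = 0.0791 m (r < R).
Only the charge within r is enclosed: Q_enc = Q·(r/R)³ = (-2.62 μC)·(0.0791 m/0.237 m)³ = -9.741e-8 C.
Gauss's law: E·4πr² = Q_enc/ε₀.
E = |Q_enc|/(4πε₀r²) = (9.741×10^-8)/(4π·8.85×10^-12·(0.0791)²) = 1.40e5 N/C.

1.40×10^5 N/C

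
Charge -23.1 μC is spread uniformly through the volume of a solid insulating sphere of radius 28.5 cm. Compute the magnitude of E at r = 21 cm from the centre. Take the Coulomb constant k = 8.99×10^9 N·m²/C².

Use a concentric Gaussian sphere at r = 21 cm (r < R).
Only the charge within r is enclosed: Q_enc = Q·(r/R)³ = (-23.1 μC)·(21 cm/28.5 cm)³ = -9.241×10^-6 C.
By Gauss's law, ∮E·dA = E·4πr² = Q_enc/ε₀.
E = k|Q_enc|/r² = (8.99×10^9)(9.241×10^-6)/(0.21)² = 1.88×10^6 N/C.

E = 1.88e6 N/C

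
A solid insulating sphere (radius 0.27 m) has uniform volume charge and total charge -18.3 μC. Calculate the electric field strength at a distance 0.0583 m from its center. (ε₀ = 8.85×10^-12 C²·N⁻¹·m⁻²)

Take a concentric spherical Gaussian surface of radius r = 0.0583 m (r < R).
Only the charge within r is enclosed: Q_enc = Q·(r/R)³ = (-18.3 μC)·(0.0583 m/0.27 m)³ = -1.842e-7 C.
By Gauss's law, ∮E·dA = E·4πr² = Q_enc/ε₀.
E = |Q_enc|/(4πε₀r²) = (1.842×10^-7)/(4π·8.85×10^-12·(0.0583)²) = 4.87e5 N/C.

4.87×10^5 N/C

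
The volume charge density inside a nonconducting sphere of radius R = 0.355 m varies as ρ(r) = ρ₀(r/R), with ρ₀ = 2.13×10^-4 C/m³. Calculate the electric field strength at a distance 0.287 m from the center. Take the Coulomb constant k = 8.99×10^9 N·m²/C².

E = 1.40×10^6 N/C

Symmetry ⇒ E = E(r) r̂. Gaussian sphere of radius r = 0.287 m (r < R).
Integrate the density: Q_enc = 4π ∫₀^r ρ₀(r'/R)^1 r'² dr' = 4πρ₀ r^4/(4·R) = 1.279×10^-5 C.
By Gauss's law, ∮E·dA = E·4πr² = Q_enc/ε₀.
E = k|Q_enc|/r² = (8.99×10^9)(1.279e-5)/(0.287)² = 1.40×10^6 N/C.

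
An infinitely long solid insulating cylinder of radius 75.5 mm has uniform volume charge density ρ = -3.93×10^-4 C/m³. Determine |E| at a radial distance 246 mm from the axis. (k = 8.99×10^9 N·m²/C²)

Coaxial Gaussian cylinder, radius r = 246 mm, length L (r > 75.5 mm, full cross-section enclosed).
λ_enc = ρ·πR² = (-3.93×10^-4)π(0.0755)² = -7.038×10^-6 C/m.
By Gauss's law (flux through the curved wall only), E·2πrL = λ_enc L/ε₀.
E = 2k|λ_enc|/r = 2(8.99×10^9)(7.038e-6)/(0.246) = 5.14×10^5 N/C.

|E| = 5.14×10^5 N/C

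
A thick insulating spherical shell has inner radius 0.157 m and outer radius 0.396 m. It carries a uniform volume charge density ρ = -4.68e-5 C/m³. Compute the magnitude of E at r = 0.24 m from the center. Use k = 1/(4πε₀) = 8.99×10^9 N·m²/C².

E = 3.05e5 N/C

Take a concentric spherical Gaussian surface of radius r = 0.24 m (within the shell material, 0.157 m < r < 0.396 m).
Enclosed charge is the volume from a to r: Q_enc = (4π/3)ρ(r³ − a³) = -1.951×10^-6 C.
By Gauss's law, ∮E·dA = E·4πr² = Q_enc/ε₀.
E = k|Q_enc|/r² = (8.99×10^9)(1.951×10^-6)/(0.24)² = 3.05×10^5 N/C.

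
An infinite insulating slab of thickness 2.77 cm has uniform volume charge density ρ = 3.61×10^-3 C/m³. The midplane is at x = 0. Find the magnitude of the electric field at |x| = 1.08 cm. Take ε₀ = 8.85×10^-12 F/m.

By symmetry E is perpendicular to the slab. A Gaussian pillbox from −1.08 cm to +1.08 cm (face area A) lies entirely within the slab.
Q_enc = ρ·(2x)·A and flux = 2EA, so 2EA = 2ρxA/ε₀ ⇒ E = |ρ|x/ε₀.
E = (3.61e-3)(0.0108)/(8.85×10^-12) = 4.41×10^6 N/C.

|E| = 4.41e6 N/C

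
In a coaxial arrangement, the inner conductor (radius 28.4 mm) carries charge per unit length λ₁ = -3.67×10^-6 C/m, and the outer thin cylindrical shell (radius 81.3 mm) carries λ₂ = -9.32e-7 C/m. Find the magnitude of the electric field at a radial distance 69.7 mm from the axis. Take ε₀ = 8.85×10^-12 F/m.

Take a coaxial cylindrical Gaussian surface of radius r = 69.7 mm and length L (between the conductors, 28.4 mm < r < 81.3 mm).
The shell at 81.3 mm lies outside the Gaussian surface, so λ_enc = λ₁ = -3.67e-6 C/m.
Gauss's law: E·2πrL = λ_enc L/ε₀.
E = |λ_enc|/(2πε₀r) = (3.67×10^-6)/(2π·8.85×10^-12·0.0697) = 9.47e5 N/C.

|E| = 9.47×10^5 N/C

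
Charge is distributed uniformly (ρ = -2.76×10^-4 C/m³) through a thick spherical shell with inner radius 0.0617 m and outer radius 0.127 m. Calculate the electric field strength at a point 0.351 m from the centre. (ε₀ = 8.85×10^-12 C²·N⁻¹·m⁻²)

Use a concentric Gaussian sphere at r = 0.351 m (r > 0.127 m, enclosing the whole shell).
Q_enc = ρ·(4π/3)(b³ − a³) = (-2.76×10^-4)·(4π/3)·((0.127)³ − (0.0617)³) = -2.097e-6 C.
Gauss's law: E·4πr² = Q_enc/ε₀.
E = |Q_enc|/(4πε₀r²) = (2.097e-6)/(4π·8.85×10^-12·(0.351)²) = 1.53e5 N/C.

|E| ≈ 1.53×10^5 V/m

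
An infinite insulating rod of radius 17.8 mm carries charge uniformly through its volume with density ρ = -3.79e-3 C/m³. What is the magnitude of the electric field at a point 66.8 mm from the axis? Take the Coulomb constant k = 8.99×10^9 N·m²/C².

By cylindrical symmetry E is radial; use a coaxial Gaussian cylinder of radius 66.8 mm and length L (r > 17.8 mm, full cross-section enclosed).
λ_enc = ρ·πR² = (-3.79×10^-3)π(0.0178)² = -3.772×10^-6 C/m.
Applying ∮E·dA = Q_enc/ε₀ with the end caps contributing no flux:
E = 2k|λ_enc|/r = 2(8.99×10^9)(3.772e-6)/(0.0668) = 1.02×10^6 N/C.

1.02×10^6 V/m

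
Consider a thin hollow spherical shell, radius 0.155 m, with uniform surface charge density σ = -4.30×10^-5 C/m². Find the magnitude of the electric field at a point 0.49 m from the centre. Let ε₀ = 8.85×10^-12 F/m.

Take a concentric spherical Gaussian surface of radius r = 0.49 m (r > 0.155 m).
The entire shell is enclosed: Q_enc = σ·4πR² = (-4.30×10^-5)·4π·(0.155)² = -1.298×10^-5 C.
By Gauss's law, ∮E·dA = E·4πr² = Q_enc/ε₀.
E = |Q_enc|/(4πε₀r²) = (1.298×10^-5)/(4π·8.85×10^-12·(0.49)²) = 4.86×10^5 N/C.

4.86×10^5 N/C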